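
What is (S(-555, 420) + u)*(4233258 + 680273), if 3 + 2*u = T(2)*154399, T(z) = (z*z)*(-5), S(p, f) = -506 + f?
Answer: -15173745325305/2 ≈ -7.5869e+12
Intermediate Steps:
T(z) = -5*z² (T(z) = z²*(-5) = -5*z²)
u = -3087983/2 (u = -3/2 + (-5*2²*154399)/2 = -3/2 + (-5*4*154399)/2 = -3/2 + (-20*154399)/2 = -3/2 + (½)*(-3087980) = -3/2 - 1543990 = -3087983/2 ≈ -1.5440e+6)
(S(-555, 420) + u)*(4233258 + 680273) = ((-506 + 420) - 3087983/2)*(4233258 + 680273) = (-86 - 3087983/2)*4913531 = -3088155/2*4913531 = -15173745325305/2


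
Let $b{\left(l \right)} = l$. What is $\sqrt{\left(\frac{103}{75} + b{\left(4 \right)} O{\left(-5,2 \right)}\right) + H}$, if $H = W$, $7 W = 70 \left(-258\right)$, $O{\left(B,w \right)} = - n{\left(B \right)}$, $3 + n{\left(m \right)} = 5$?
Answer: $\frac{i \sqrt{581991}}{15} \approx 50.859 i$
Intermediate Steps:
$n{\left(m \right)} = 2$ ($n{\left(m \right)} = -3 + 5 = 2$)
$O{\left(B,w \right)} = -2$ ($O{\left(B,w \right)} = \left(-1\right) 2 = -2$)
$W = -2580$ ($W = \frac{70 \left(-258\right)}{7} = \frac{1}{7} \left(-18060\right) = -2580$)
$H = -2580$
$\sqrt{\left(\frac{103}{75} + b{\left(4 \right)} O{\left(-5,2 \right)}\right) + H} = \sqrt{\left(\frac{103}{75} + 4 \left(-2\right)\right) - 2580} = \sqrt{\left(103 \cdot \frac{1}{75} - 8\right) - 2580} = \sqrt{\left(\frac{103}{75} - 8\right) - 2580} = \sqrt{- \frac{497}{75} - 2580} = \sqrt{- \frac{193997}{75}} = \frac{i \sqrt{581991}}{15}$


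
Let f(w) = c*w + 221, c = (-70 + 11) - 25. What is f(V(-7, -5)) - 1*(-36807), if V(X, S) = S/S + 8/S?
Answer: 185392/5 ≈ 37078.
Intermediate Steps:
V(X, S) = 1 + 8/S
c = -84 (c = -59 - 25 = -84)
f(w) = 221 - 84*w (f(w) = -84*w + 221 = 221 - 84*w)
f(V(-7, -5)) - 1*(-36807) = (221 - 84*(8 - 5)/(-5)) - 1*(-36807) = (221 - (-84)*3/5) + 36807 = (221 - 84*(-⅗)) + 36807 = (221 + 252/5) + 36807 = 1357/5 + 36807 = 185392/5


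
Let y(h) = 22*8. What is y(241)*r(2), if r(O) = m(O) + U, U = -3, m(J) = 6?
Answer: 528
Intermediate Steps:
y(h) = 176
r(O) = 3 (r(O) = 6 - 3 = 3)
y(241)*r(2) = 176*3 = 528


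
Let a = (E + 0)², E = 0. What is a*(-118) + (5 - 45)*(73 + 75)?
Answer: -5920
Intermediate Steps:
a = 0 (a = (0 + 0)² = 0² = 0)
a*(-118) + (5 - 45)*(73 + 75) = 0*(-118) + (5 - 45)*(73 + 75) = 0 - 40*148 = 0 - 5920 = -5920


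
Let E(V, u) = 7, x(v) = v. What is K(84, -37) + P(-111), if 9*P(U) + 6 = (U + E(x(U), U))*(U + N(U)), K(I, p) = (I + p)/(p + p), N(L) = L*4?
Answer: 1423471/222 ≈ 6412.0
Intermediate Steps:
N(L) = 4*L
K(I, p) = (I + p)/(2*p) (K(I, p) = (I + p)/((2*p)) = (I + p)*(1/(2*p)) = (I + p)/(2*p))
P(U) = -⅔ + 5*U*(7 + U)/9 (P(U) = -⅔ + ((U + 7)*(U + 4*U))/9 = -⅔ + ((7 + U)*(5*U))/9 = -⅔ + (5*U*(7 + U))/9 = -⅔ + 5*U*(7 + U)/9)
K(84, -37) + P(-111) = (½)*(84 - 37)/(-37) + (-⅔ + (5/9)*(-111)² + (35/9)*(-111)) = (½)*(-1/37)*47 + (-⅔ + (5/9)*12321 - 1295/3) = -47/74 + (-⅔ + 6845 - 1295/3) = -47/74 + 19238/3 = 1423471/222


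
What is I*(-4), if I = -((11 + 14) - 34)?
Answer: -36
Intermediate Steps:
I = 9 (I = -(25 - 34) = -1*(-9) = 9)
I*(-4) = 9*(-4) = -36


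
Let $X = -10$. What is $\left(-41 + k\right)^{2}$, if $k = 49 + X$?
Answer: $4$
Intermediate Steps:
$k = 39$ ($k = 49 - 10 = 39$)
$\left(-41 + k\right)^{2} = \left(-41 + 39\right)^{2} = \left(-2\right)^{2} = 4$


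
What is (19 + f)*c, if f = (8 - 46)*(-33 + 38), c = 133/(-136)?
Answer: 22743/136 ≈ 167.23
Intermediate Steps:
c = -133/136 (c = 133*(-1/136) = -133/136 ≈ -0.97794)
f = -190 (f = -38*5 = -190)
(19 + f)*c = (19 - 190)*(-133/136) = -171*(-133/136) = 22743/136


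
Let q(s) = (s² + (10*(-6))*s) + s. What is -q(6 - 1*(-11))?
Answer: 714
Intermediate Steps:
q(s) = s² - 59*s (q(s) = (s² - 60*s) + s = s² - 59*s)
-q(6 - 1*(-11)) = -(6 - 1*(-11))*(-59 + (6 - 1*(-11))) = -(6 + 11)*(-59 + (6 + 11)) = -17*(-59 + 17) = -17*(-42) = -1*(-714) = 714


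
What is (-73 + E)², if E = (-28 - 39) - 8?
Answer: 21904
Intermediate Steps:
E = -75 (E = -67 - 8 = -75)
(-73 + E)² = (-73 - 75)² = (-148)² = 21904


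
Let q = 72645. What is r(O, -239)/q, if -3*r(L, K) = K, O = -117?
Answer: 239/217935 ≈ 0.0010967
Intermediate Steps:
r(L, K) = -K/3
r(O, -239)/q = -1/3*(-239)/72645 = (239/3)*(1/72645) = 239/217935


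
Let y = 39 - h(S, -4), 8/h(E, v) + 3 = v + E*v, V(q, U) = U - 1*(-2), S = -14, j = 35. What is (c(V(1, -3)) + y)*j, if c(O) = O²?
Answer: 9760/7 ≈ 1394.3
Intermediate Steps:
V(q, U) = 2 + U (V(q, U) = U + 2 = 2 + U)
h(E, v) = 8/(-3 + v + E*v) (h(E, v) = 8/(-3 + (v + E*v)) = 8/(-3 + v + E*v))
y = 1903/49 (y = 39 - 8/(-3 - 4 - 14*(-4)) = 39 - 8/(-3 - 4 + 56) = 39 - 8/49 = 1903/49 ≈ 38.837)
(c(V(1, -3)) + y)*j = ((2 - 3)² + 1903/49)*35 = ((-1)² + 1903/49)*35 = (1 + 1903/49)*35 = (1952/49)*35 = 9760/7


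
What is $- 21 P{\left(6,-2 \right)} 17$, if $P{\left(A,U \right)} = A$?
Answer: $-2142$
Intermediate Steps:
$- 21 P{\left(6,-2 \right)} 17 = \left(-21\right) 6 \cdot 17 = \left(-126\right) 17 = -2142$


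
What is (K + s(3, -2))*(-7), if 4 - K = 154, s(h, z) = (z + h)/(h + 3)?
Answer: 6293/6 ≈ 1048.8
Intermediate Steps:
s(h, z) = (h + z)/(3 + h)
K = -150 (K = 4 - 1*154 = 4 - 154 = -150)
(K + s(3, -2))*(-7) = (-150 + (3 - 2)/(3 + 3))*(-7) = (-150 + 1/6)*(-7) = -899/6*(-7) = 6293/6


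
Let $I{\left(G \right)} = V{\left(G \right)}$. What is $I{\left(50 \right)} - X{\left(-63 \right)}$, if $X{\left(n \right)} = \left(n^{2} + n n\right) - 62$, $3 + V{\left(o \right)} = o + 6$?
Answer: $-7823$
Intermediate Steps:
$V{\left(o \right)} = 3 + o$ ($V{\left(o \right)} = -3 + \left(o + 6\right) = -3 + \left(6 + o\right) = 3 + o$)
$X{\left(n \right)} = -62 + 2 n^{2}$ ($X{\left(n \right)} = \left(n^{2} + n^{2}\right) - 62 = 2 n^{2} - 62 = -62 + 2 n^{2}$)
$I{\left(G \right)} = 3 + G$
$I{\left(50 \right)} - X{\left(-63 \right)} = \left(3 + 50\right) - \left(-62 + 2 \left(-63\right)^{2}\right) = 53 - \left(-62 + 2 \cdot 3969\right) = 53 - \left(-62 + 7938\right) = 53 - 7876 = -7823$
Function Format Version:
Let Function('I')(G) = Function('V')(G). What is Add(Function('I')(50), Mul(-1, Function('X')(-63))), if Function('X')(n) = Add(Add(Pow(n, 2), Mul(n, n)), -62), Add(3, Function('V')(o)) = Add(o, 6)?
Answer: -7823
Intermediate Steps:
Function('V')(o) = Add(3, o) (Function('V')(o) = Add(-3, Add(o, 6)) = Add(-3, Add(6, o)) = Add(3, o))
Function('X')(n) = Add(-62, Mul(2, Pow(n, 2))) (Function('X')(n) = Add(Add(Pow(n, 2), Pow(n, 2)), -62) = Add(Mul(2, Pow(n, 2)), -62) = Add(-62, Mul(2, Pow(n, 2))))
Function('I')(G) = Add(3, G)
Add(Function('I')(50), Mul(-1, Function('X')(-63))) = Add(Add(3, 50), Mul(-1, Add(-62, Mul(2, Pow(-63, 2))))) = Add(53, Mul(-1, Add(-62, Mul(2, 3969)))) = Add(53, Mul(-1, Add(-62, 7938))) = Add(53, Mul(-1, 7876)) = Add(53, -7876) = -7823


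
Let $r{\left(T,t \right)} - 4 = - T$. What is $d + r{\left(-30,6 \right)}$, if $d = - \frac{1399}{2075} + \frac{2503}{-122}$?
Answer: $\frac{3242697}{253150} \approx 12.809$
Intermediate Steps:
$r{\left(T,t \right)} = 4 - T$
$d = - \frac{5364403}{253150}$ ($d = \left(-1399\right) \frac{1}{2075} + 2503 \left(- \frac{1}{122}\right) = - \frac{1399}{2075} - \frac{2503}{122} = - \frac{5364403}{253150} \approx -21.191$)
$d + r{\left(-30,6 \right)} = - \frac{5364403}{253150} + \left(4 - -30\right) = - \frac{5364403}{253150} + \left(4 + 30\right) = - \frac{5364403}{253150} + 34 = \frac{3242697}{253150}$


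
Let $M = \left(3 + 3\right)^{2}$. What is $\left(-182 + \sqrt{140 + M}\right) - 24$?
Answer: $-206 + 4 \sqrt{11} \approx -192.73$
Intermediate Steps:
$M = 36$ ($M = 6^{2} = 36$)
$\left(-182 + \sqrt{140 + M}\right) - 24 = \left(-182 + \sqrt{140 + 36}\right) - 24 = \left(-182 + \sqrt{176}\right) - 24 = \left(-182 + 4 \sqrt{11}\right) - 24 = -206 + 4 \sqrt{11}$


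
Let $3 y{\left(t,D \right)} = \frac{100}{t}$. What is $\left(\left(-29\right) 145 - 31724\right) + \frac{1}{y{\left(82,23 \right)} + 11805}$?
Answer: $- \frac{52171243262}{1452065} \approx -35929.0$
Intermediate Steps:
$y{\left(t,D \right)} = \frac{100}{3 t}$ ($y{\left(t,D \right)} = \frac{100 \frac{1}{t}}{3} = \frac{100}{3 t}$)
$\left(\left(-29\right) 145 - 31724\right) + \frac{1}{y{\left(82,23 \right)} + 11805} = \left(\left(-29\right) 145 - 31724\right) + \frac{1}{\frac{100}{3 \cdot 82} + 11805} = \left(-4205 - 31724\right) + \frac{1}{\frac{100}{3} \cdot \frac{1}{82} + 11805} = -35929 + \frac{1}{\frac{50}{123} + 11805} = -35929 + \frac{1}{\frac{1452065}{123}} = -35929 + \frac{123}{1452065} = - \frac{52171243262}{1452065}$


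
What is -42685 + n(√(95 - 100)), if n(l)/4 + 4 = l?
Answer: -42701 + 4*I*√5 ≈ -42701.0 + 8.9443*I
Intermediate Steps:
n(l) = -16 + 4*l
-42685 + n(√(95 - 100)) = -42685 + (-16 + 4*√(95 - 100)) = -42685 + (-16 + 4*√(-5)) = -42685 + (-16 + 4*(I*√5)) = -42685 + (-16 + 4*I*√5) = -42701 + 4*I*√5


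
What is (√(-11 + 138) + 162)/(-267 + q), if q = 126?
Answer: -54/47 - √127/141 ≈ -1.2289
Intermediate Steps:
(√(-11 + 138) + 162)/(-267 + q) = (√(-11 + 138) + 162)/(-267 + 126) = (√127 + 162)/(-141) = (162 + √127)*(-1/141) = -54/47 - √127/141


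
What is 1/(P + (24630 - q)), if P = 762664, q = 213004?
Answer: 1/574290 ≈ 1.7413e-6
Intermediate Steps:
1/(P + (24630 - q)) = 1/(762664 + (24630 - 1*213004)) = 1/(762664 + (24630 - 213004)) = 1/(762664 - 188374) = 1/574290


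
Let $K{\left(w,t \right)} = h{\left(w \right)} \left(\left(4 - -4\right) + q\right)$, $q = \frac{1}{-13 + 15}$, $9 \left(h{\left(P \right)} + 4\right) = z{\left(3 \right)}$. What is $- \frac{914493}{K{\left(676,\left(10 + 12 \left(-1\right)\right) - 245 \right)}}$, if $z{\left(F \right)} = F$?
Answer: $\frac{5486958}{187} \approx 29342.0$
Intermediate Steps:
$h{\left(P \right)} = - \frac{11}{3}$ ($h{\left(P \right)} = -4 + \frac{1}{9} \cdot 3 = -4 + \frac{1}{3} = - \frac{11}{3}$)
$q = \frac{1}{2} \approx 0.5$
$K{\left(w,t \right)} = - \frac{187}{6}$ ($K{\left(w,t \right)} = - \frac{11 \left(\left(4 - -4\right) + \frac{1}{2}\right)}{3} = - \frac{11 \left(\left(4 + 4\right) + \frac{1}{2}\right)}{3} = - \frac{11 \left(8 + \frac{1}{2}\right)}{3} = \left(- \frac{11}{3}\right) \frac{17}{2} = - \frac{187}{6}$)
$- \frac{914493}{K{\left(676,\left(10 + 12 \left(-1\right)\right) - 245 \right)}} = - \frac{914493}{- \frac{187}{6}} = \left(-914493\right) \left(- \frac{6}{187}\right) = \frac{5486958}{187}$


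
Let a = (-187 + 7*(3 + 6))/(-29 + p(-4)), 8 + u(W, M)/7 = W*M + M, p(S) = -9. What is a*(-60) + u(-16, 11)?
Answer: -26729/19 ≈ -1406.8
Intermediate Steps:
u(W, M) = -56 + 7*M + 7*M*W (u(W, M) = -56 + 7*(W*M + M) = -56 + 7*(M*W + M) = -56 + 7*(M + M*W) = -56 + (7*M + 7*M*W) = -56 + 7*M + 7*M*W)
a = 62/19 (a = (-187 + 7*(3 + 6))/(-29 - 9) = (-187 + 7*9)/(-38) = (-187 + 63)*(-1/38) = -124*(-1/38) = 62/19 ≈ 3.2632)
a*(-60) + u(-16, 11) = (62/19)*(-60) + (-56 + 7*11 + 7*11*(-16)) = -3720/19 + (-56 + 77 - 1232) = -3720/19 - 1211 = -26729/19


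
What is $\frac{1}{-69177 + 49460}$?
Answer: $- \frac{1}{19717} \approx -5.0718 \cdot 10^{-5}$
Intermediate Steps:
$\frac{1}{-69177 + 49460} = \frac{1}{-19717} = - \frac{1}{19717}$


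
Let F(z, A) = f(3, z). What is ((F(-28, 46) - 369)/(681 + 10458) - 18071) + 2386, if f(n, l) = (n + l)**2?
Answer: -174714959/11139 ≈ -15685.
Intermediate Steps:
f(n, l) = (l + n)**2
F(z, A) = (3 + z)**2 (F(z, A) = (z + 3)**2 = (3 + z)**2)
((F(-28, 46) - 369)/(681 + 10458) - 18071) + 2386 = (((3 - 28)**2 - 369)/(681 + 10458) - 18071) + 2386 = (((-25)**2 - 369)/11139 - 18071) + 2386 = ((625 - 369)*(1/11139) - 18071) + 2386 = (256*(1/11139) - 18071) + 2386 = (256/11139 - 18071) + 2386 = -201292613/11139 + 2386 = -174714959/11139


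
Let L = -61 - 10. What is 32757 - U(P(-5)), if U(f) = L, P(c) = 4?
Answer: 32828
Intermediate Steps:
L = -71
U(f) = -71
32757 - U(P(-5)) = 32757 - 1*(-71) = 32757 + 71 = 32828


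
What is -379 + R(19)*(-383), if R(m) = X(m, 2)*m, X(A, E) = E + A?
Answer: -153196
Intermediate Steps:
X(A, E) = A + E
R(m) = m*(2 + m) (R(m) = (m + 2)*m = (2 + m)*m = m*(2 + m))
-379 + R(19)*(-383) = -379 + (19*(2 + 19))*(-383) = -379 + (19*21)*(-383) = -379 + 399*(-383) = -379 - 152817 = -153196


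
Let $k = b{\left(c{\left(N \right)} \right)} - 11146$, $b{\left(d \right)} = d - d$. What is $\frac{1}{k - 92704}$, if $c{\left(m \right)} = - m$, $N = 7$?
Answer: $- \frac{1}{103850} \approx -9.6293 \cdot 10^{-6}$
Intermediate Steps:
$b{\left(d \right)} = 0$
$k = -11146$ ($k = 0 - 11146 = -11146$)
$\frac{1}{k - 92704} = \frac{1}{-11146 - 92704} = \frac{1}{-103850} = - \frac{1}{103850}$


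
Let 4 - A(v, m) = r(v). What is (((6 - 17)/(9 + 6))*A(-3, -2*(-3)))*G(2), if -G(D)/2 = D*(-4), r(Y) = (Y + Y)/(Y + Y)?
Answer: -176/5 ≈ -35.200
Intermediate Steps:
r(Y) = 1 (r(Y) = (2*Y)/((2*Y)) = (2*Y)*(1/(2*Y)) = 1)
G(D) = 8*D (G(D) = -2*D*(-4) = -(-8)*D = 8*D)
A(v, m) = 3 (A(v, m) = 4 - 1*1 = 4 - 1 = 3)
(((6 - 17)/(9 + 6))*A(-3, -2*(-3)))*G(2) = (((6 - 17)/(9 + 6))*3)*(8*2) = (-11/15*3)*16 = (-11*1/15*3)*16 = -11/15*3*16 = -11/5*16 = -176/5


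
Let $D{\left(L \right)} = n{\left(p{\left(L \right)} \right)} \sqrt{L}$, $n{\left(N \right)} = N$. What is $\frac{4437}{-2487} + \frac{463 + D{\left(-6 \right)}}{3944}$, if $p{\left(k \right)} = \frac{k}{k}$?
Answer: $- \frac{5449349}{3269576} + \frac{i \sqrt{6}}{3944} \approx -1.6667 + 0.00062107 i$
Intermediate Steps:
$p{\left(k \right)} = 1$
$D{\left(L \right)} = \sqrt{L}$ ($D{\left(L \right)} = 1 \sqrt{L} = \sqrt{L}$)
$\frac{4437}{-2487} + \frac{463 + D{\left(-6 \right)}}{3944} = \frac{4437}{-2487} + \frac{463 + \sqrt{-6}}{3944} = 4437 \left(- \frac{1}{2487}\right) + \left(463 + i \sqrt{6}\right) \frac{1}{3944} = - \frac{1479}{829} + \left(\frac{463}{3944} + \frac{i \sqrt{6}}{3944}\right) = - \frac{5449349}{3269576} + \frac{i \sqrt{6}}{3944}$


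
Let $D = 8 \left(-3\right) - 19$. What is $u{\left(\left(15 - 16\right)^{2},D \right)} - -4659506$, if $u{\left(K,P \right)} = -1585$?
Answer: $4657921$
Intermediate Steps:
$D = -43$ ($D = -24 - 19 = -43$)
$u{\left(\left(15 - 16\right)^{2},D \right)} - -4659506 = -1585 - -4659506 = -1585 + 4659506 = 4657921$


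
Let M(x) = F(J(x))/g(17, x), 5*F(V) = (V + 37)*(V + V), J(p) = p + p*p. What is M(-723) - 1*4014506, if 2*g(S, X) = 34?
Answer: 544677923506/85 ≈ 6.4080e+9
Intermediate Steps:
J(p) = p + p²
g(S, X) = 17 (g(S, X) = (½)*34 = 17)
F(V) = 2*V*(37 + V)/5 (F(V) = ((V + 37)*(V + V))/5 = ((37 + V)*(2*V))/5 = (2*V*(37 + V))/5 = 2*V*(37 + V)/5)
M(x) = 2*x*(1 + x)*(37 + x*(1 + x))/85 (M(x) = (2*(x*(1 + x))*(37 + x*(1 + x))/5)/17 = (2*x*(1 + x)*(37 + x*(1 + x))/5)*(1/17) = 2*x*(1 + x)*(37 + x*(1 + x))/85)
M(-723) - 1*4014506 = (2/85)*(-723)*(1 - 723)*(37 - 723*(1 - 723)) - 1*4014506 = (2/85)*(-723)*(-722)*(37 - 723*(-722)) - 4014506 = (2/85)*(-723)*(-722)*(37 + 522006) - 4014506 = (2/85)*(-723)*(-722)*522043 - 4014506 = 545019156516/85 - 4014506 = 544677923506/85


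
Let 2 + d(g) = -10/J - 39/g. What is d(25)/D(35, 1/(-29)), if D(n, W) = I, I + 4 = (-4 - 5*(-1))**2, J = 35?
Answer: 673/525 ≈ 1.2819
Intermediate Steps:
d(g) = -16/7 - 39/g (d(g) = -2 + (-10/35 - 39/g) = -2 + (-10*1/35 - 39/g) = -2 + (-2/7 - 39/g) = -16/7 - 39/g)
I = -3 (I = -4 + (-4 - 5*(-1))**2 = -4 + (-4 + 5)**2 = -4 + 1**2 = -4 + 1 = -3)
D(n, W) = -3
d(25)/D(35, 1/(-29)) = (-16/7 - 39/25)/(-3) = (-16/7 - 39*1/25)*(-1/3) = (-16/7 - 39/25)*(-1/3) = -673/175*(-1/3) = 673/525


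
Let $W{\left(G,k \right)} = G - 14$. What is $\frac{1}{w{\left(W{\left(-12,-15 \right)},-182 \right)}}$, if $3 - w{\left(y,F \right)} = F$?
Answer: $\frac{1}{185} \approx 0.0054054$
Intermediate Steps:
$W{\left(G,k \right)} = -14 + G$
$w{\left(y,F \right)} = 3 - F$
$\frac{1}{w{\left(W{\left(-12,-15 \right)},-182 \right)}} = \frac{1}{3 - -182} = \frac{1}{3 + 182} = \frac{1}{185}$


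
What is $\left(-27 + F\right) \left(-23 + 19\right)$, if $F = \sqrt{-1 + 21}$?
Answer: $108 - 8 \sqrt{5} \approx 90.111$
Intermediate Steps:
$F = 2 \sqrt{5}$ ($F = \sqrt{20} = 2 \sqrt{5} \approx 4.4721$)
$\left(-27 + F\right) \left(-23 + 19\right) = \left(-27 + 2 \sqrt{5}\right) \left(-23 + 19\right) = \left(-27 + 2 \sqrt{5}\right) \left(-4\right) = 108 - 8 \sqrt{5}$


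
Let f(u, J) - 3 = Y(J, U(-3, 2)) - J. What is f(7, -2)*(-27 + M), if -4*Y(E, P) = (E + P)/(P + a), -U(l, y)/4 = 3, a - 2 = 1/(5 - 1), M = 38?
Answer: 1991/39 ≈ 51.051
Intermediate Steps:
a = 9/4 (a = 2 + 1/(5 - 1) = 2 + 1/4 = 2 + ¼ = 9/4 ≈ 2.2500)
U(l, y) = -12 (U(l, y) = -4*3 = -12)
Y(E, P) = -(E + P)/(4*(9/4 + P)) (Y(E, P) = -(E + P)/(4*(P + 9/4)) = -(E + P)/(4*(9/4 + P)))
f(u, J) = 35/13 - 38*J/39 (f(u, J) = 3 + ((-J - 1*(-12))/(9 + 4*(-12)) - J) = 3 + ((-J + 12)/(9 - 48) - J) = 3 + ((12 - J)/(-39) - J) = 3 + (-(12 - J)/39 - J) = 3 + ((-4/13 + J/39) - J) = 3 + (-4/13 - 38*J/39) = 35/13 - 38*J/39)
f(7, -2)*(-27 + M) = (35/13 - 38/39*(-2))*(-27 + 38) = (35/13 + 76/39)*11 = (181/39)*11 = 1991/39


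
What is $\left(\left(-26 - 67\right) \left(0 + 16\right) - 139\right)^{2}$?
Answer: $2647129$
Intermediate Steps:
$\left(\left(-26 - 67\right) \left(0 + 16\right) - 139\right)^{2} = \left(\left(-93\right) 16 - 139\right)^{2} = \left(-1488 - 139\right)^{2} = \left(-1627\right)^{2} = 2647129$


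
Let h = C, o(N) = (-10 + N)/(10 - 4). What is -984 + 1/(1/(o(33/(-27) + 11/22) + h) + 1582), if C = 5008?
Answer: -841655623249/855341630 ≈ -984.00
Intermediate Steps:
o(N) = -5/3 + N/6 (o(N) = (-10 + N)/6 = (-10 + N)*(⅙) = -5/3 + N/6)
h = 5008
-984 + 1/(1/(o(33/(-27) + 11/22) + h) + 1582) = -984 + 1/(1/((-5/3 + (33/(-27) + 11/22)/6) + 5008) + 1582) = -984 + 1/(1/((-5/3 + (33*(-1/27) + 11*(1/22))/6) + 5008) + 1582) = -984 + 1/(1/((-5/3 + (-11/9 + ½)/6) + 5008) + 1582) = -984 + 1/(1/((-5/3 + (⅙)*(-13/18)) + 5008) + 1582) = -984 + 1/(1/((-5/3 - 13/108) + 5008) + 1582) = -984 + 1/(1/(-193/108 + 5008) + 1582) = -984 + 1/(1/(540671/108) + 1582) = -984 + 1/(108/540671 + 1582) = -984 + 1/(855341630/540671) = -984 + 540671/855341630 = -841655623249/855341630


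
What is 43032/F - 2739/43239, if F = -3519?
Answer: -207811021/16906449 ≈ -12.292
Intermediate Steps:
43032/F - 2739/43239 = 43032/(-3519) - 2739/43239 = 43032*(-1/3519) - 2739*1/43239 = -14344/1173 - 913/14413 = -207811021/16906449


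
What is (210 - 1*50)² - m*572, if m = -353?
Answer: 227516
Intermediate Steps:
(210 - 1*50)² - m*572 = (210 - 1*50)² - (-353)*572 = (210 - 50)² - 1*(-201916) = 160² + 201916 = 25600 + 201916 = 227516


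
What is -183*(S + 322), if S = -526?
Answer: 37332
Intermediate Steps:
-183*(S + 322) = -183*(-526 + 322) = -183*(-204) = 37332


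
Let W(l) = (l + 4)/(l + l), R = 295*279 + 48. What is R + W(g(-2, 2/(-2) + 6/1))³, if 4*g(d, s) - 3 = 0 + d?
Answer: 663737/8 ≈ 82967.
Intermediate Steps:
g(d, s) = ¾ + d/4 (g(d, s) = ¾ + (0 + d)/4 = ¾ + d/4)
R = 82353 (R = 82305 + 48 = 82353)
W(l) = (4 + l)/(2*l) (W(l) = (4 + l)/((2*l)) = (4 + l)*(1/(2*l)) = (4 + l)/(2*l))
R + W(g(-2, 2/(-2) + 6/1))³ = 82353 + ((4 + (¾ + (¼)*(-2)))/(2*(¾ + (¼)*(-2))))³ = 82353 + ((4 + (¾ - ½))/(2*(¾ - ½)))³ = 82353 + ((4 + ¼)/(2*(¼)))³ = 82353 + ((½)*4*(17/4))³ = 82353 + (17/2)³ = 82353 + 4913/8 = 663737/8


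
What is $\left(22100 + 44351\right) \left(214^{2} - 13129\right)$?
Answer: $2170754817$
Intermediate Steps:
$\left(22100 + 44351\right) \left(214^{2} - 13129\right) = 66451 \left(45796 - 13129\right) = 66451 \cdot 32667 = 2170754817$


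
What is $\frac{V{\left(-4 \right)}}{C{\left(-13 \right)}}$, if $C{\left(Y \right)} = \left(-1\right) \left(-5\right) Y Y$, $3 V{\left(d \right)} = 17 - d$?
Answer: $\frac{7}{845} \approx 0.008284$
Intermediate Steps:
$V{\left(d \right)} = \frac{17}{3} - \frac{d}{3}$ ($V{\left(d \right)} = \frac{17 - d}{3} = \frac{17}{3} - \frac{d}{3}$)
$C{\left(Y \right)} = 5 Y^{2}$ ($C{\left(Y \right)} = 5 Y Y = 5 Y^{2}$)
$\frac{V{\left(-4 \right)}}{C{\left(-13 \right)}} = \frac{\frac{17}{3} - - \frac{4}{3}}{5 \left(-13\right)^{2}} = \frac{\frac{17}{3} + \frac{4}{3}}{5 \cdot 169} = \frac{7}{845}$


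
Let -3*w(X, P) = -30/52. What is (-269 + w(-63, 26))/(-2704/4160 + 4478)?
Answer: -69890/1164111 ≈ -0.060037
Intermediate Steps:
w(X, P) = 5/26 (w(X, P) = -(-10)/52 = -⅓*(-15/26) = 5/26)
(-269 + w(-63, 26))/(-2704/4160 + 4478) = (-269 + 5/26)/(-2704/4160 + 4478) = -6989/(26*(-2704*1/4160 + 4478)) = -6989/(26*(-13/20 + 4478)) = -6989/(26*89547/20) = -6989/26*20/89547 = -69890/1164111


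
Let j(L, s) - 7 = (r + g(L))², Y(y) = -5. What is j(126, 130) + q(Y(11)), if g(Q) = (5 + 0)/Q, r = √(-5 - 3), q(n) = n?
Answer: -95231/15876 + 10*I*√2/63 ≈ -5.9984 + 0.22448*I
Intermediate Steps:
r = 2*I*√2 (r = √(-8) = 2*I*√2 ≈ 2.8284*I)
g(Q) = 5/Q
j(L, s) = 7 + (5/L + 2*I*√2)² (j(L, s) = 7 + (2*I*√2 + 5/L)² = 7 + (5/L + 2*I*√2)²)
j(126, 130) + q(Y(11)) = (-1 + 25/126² + 20*I*√2/126) - 5 = (-1 + 25*(1/15876) + 20*I*√2*(1/126)) - 5 = (-1 + 25/15876 + 10*I*√2/63) - 5 = (-15851/15876 + 10*I*√2/63) - 5 = -95231/15876 + 10*I*√2/63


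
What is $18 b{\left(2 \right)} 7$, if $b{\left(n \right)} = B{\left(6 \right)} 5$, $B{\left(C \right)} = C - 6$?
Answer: $0$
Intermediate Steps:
$B{\left(C \right)} = -6 + C$ ($B{\left(C \right)} = C - 6 = -6 + C$)
$b{\left(n \right)} = 0$ ($b{\left(n \right)} = \left(-6 + 6\right) 5 = 0 \cdot 5 = 0$)
$18 b{\left(2 \right)} 7 = 18 \cdot 0 \cdot 7 = 0 \cdot 7 = 0$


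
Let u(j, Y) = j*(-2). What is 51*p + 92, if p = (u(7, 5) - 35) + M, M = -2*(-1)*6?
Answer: -1795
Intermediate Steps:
u(j, Y) = -2*j
M = 12 (M = 2*6 = 12)
p = -37 (p = (-2*7 - 35) + 12 = (-14 - 35) + 12 = -49 + 12 = -37)
51*p + 92 = 51*(-37) + 92 = -1887 + 92 = -1795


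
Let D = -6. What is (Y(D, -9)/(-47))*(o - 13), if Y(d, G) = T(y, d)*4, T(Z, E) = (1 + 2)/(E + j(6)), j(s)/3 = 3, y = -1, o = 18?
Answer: -20/47 ≈ -0.42553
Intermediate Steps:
j(s) = 9 (j(s) = 3*3 = 9)
T(Z, E) = 3/(9 + E) (T(Z, E) = (1 + 2)/(E + 9) = 3/(9 + E))
Y(d, G) = 12/(9 + d) (Y(d, G) = (3/(9 + d))*4 = 12/(9 + d))
(Y(D, -9)/(-47))*(o - 13) = ((12/(9 - 6))/(-47))*(18 - 13) = ((12/3)*(-1/47))*5 = ((12*(⅓))*(-1/47))*5 = (4*(-1/47))*5 = -4/47*5 = -20/47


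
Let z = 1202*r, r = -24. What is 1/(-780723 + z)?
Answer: -1/809571 ≈ -1.2352e-6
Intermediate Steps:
z = -28848 (z = 1202*(-24) = -28848)
1/(-780723 + z) = 1/(-780723 - 28848) = 1/(-809571) = -1/809571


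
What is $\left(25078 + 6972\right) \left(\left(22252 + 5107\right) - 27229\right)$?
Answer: $4166500$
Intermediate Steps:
$\left(25078 + 6972\right) \left(\left(22252 + 5107\right) - 27229\right) = 32050 \left(27359 - 27229\right) = 32050 \cdot 130 = 4166500$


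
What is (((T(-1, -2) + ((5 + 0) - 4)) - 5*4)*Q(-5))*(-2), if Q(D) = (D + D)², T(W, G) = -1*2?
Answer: 4200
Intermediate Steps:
T(W, G) = -2
Q(D) = 4*D² (Q(D) = (2*D)² = 4*D²)
(((T(-1, -2) + ((5 + 0) - 4)) - 5*4)*Q(-5))*(-2) = (((-2 + ((5 + 0) - 4)) - 5*4)*(4*(-5)²))*(-2) = (((-2 + (5 - 4)) - 20)*(4*25))*(-2) = (((-2 + 1) - 20)*100)*(-2) = ((-1 - 20)*100)*(-2) = -21*100*(-2) = -2100*(-2) = 4200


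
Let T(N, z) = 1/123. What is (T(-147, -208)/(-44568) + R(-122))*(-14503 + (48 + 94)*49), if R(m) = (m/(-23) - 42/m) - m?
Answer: -2469107548115815/2563685064 ≈ -9.6311e+5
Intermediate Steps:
T(N, z) = 1/123
R(m) = -42/m - 24*m/23 (R(m) = (m*(-1/23) - 42/m) - m = (-m/23 - 42/m) - m = (-42/m - m/23) - m = -42/m - 24*m/23)
(T(-147, -208)/(-44568) + R(-122))*(-14503 + (48 + 94)*49) = ((1/123)/(-44568) + (-42/(-122) - 24/23*(-122)))*(-14503 + (48 + 94)*49) = ((1/123)*(-1/44568) + (-42*(-1/122) + 2928/23))*(-14503 + 142*49) = (-1/5481864 + (21/61 + 2928/23))*(-14503 + 6958) = (-1/5481864 + 179091/1403)*(-7545) = (981752504221/7691055192)*(-7545) = -2469107548115815/2563685064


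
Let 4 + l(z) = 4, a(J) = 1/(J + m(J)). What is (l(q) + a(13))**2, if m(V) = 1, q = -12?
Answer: 1/196 ≈ 0.0051020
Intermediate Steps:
a(J) = 1/(1 + J) (a(J) = 1/(J + 1) = 1/(1 + J))
l(z) = 0 (l(z) = -4 + 4 = 0)
(l(q) + a(13))**2 = (0 + 1/(1 + 13))**2 = (0 + 1/14)**2 = (1/14)**2 = 1/196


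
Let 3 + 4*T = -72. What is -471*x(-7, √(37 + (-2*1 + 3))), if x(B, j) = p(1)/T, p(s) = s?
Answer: 628/25 ≈ 25.120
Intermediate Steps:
T = -75/4 (T = -¾ + (¼)*(-72) = -¾ - 18 = -75/4 ≈ -18.750)
x(B, j) = -4/75 (x(B, j) = 1/(-75/4) = 1*(-4/75) = -4/75)
-471*x(-7, √(37 + (-2*1 + 3))) = -471*(-4/75) = 628/25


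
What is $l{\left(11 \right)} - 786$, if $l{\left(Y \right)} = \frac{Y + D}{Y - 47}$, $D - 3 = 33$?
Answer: $- \frac{28343}{36} \approx -787.31$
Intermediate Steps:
$D = 36$ ($D = 3 + 33 = 36$)
$l{\left(Y \right)} = \frac{36 + Y}{-47 + Y}$ ($l{\left(Y \right)} = \frac{Y + 36}{Y - 47} = \frac{36 + Y}{-47 + Y}$)
$l{\left(11 \right)} - 786 = \frac{36 + 11}{-47 + 11} - 786 = \frac{1}{-36} \cdot 47 - 786 = \left(- \frac{1}{36}\right) 47 - 786 = - \frac{47}{36} - 786 = - \frac{28343}{36}$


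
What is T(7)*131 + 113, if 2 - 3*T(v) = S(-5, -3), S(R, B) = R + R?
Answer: 637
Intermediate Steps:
S(R, B) = 2*R
T(v) = 4 (T(v) = ⅔ - 2*(-5)/3 = ⅔ - ⅓*(-10) = ⅔ + 10/3 = 4)
T(7)*131 + 113 = 4*131 + 113 = 524 + 113 = 637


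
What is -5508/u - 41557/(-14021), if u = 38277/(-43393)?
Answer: 372525652757/59631313 ≈ 6247.1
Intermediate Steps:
u = -38277/43393 (u = 38277*(-1/43393) = -38277/43393 ≈ -0.88210)
-5508/u - 41557/(-14021) = -5508/(-38277/43393) - 41557/(-14021) = -5508*(-43393/38277) - 41557*(-1/14021) = 26556516/4253 + 41557/14021 = 372525652757/59631313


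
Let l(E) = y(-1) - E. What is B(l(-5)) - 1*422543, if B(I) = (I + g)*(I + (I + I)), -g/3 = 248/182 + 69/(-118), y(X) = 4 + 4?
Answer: -348676913/826 ≈ -4.2213e+5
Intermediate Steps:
y(X) = 8
g = -25059/10738 (g = -3*(248/182 + 69/(-118)) = -3*(248*(1/182) + 69*(-1/118)) = -3*(124/91 - 69/118) = -3*8353/10738 = -25059/10738 ≈ -2.3337)
l(E) = 8 - E
B(I) = 3*I*(-25059/10738 + I) (B(I) = (I - 25059/10738)*(I + (I + I)) = (-25059/10738 + I)*(I + 2*I) = (-25059/10738 + I)*(3*I) = 3*I*(-25059/10738 + I))
B(l(-5)) - 1*422543 = 3*(8 - 1*(-5))*(-25059 + 10738*(8 - 1*(-5)))/10738 - 1*422543 = 3*(8 + 5)*(-25059 + 10738*(8 + 5))/10738 - 422543 = (3/10738)*13*(-25059 + 10738*13) - 422543 = (3/10738)*13*(-25059 + 139594) - 422543 = (3/10738)*13*114535 - 422543 = 343605/826 - 422543 = -348676913/826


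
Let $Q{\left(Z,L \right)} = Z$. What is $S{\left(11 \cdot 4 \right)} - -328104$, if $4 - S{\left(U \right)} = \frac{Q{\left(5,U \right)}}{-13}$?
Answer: $\frac{4265409}{13} \approx 3.2811 \cdot 10^{5}$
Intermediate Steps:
$S{\left(U \right)} = \frac{57}{13}$ ($S{\left(U \right)} = 4 - \frac{5}{-13} = 4 - 5 \left(- \frac{1}{13}\right) = 4 - - \frac{5}{13} = 4 + \frac{5}{13} = \frac{57}{13}$)
$S{\left(11 \cdot 4 \right)} - -328104 = \frac{57}{13} - -328104 = \frac{57}{13} + 328104 = \frac{4265409}{13}$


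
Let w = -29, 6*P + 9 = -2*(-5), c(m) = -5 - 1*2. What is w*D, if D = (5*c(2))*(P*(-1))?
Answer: -1015/6 ≈ -169.17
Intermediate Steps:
c(m) = -7 (c(m) = -5 - 2 = -7)
P = ⅙ (P = -3/2 + (-2*(-5))/6 = -3/2 + (⅙)*10 = -3/2 + 5/3 = ⅙ ≈ 0.16667)
D = 35/6 (D = (5*(-7))*((⅙)*(-1)) = -35*(-⅙) = 35/6 ≈ 5.8333)
w*D = -29*35/6 = -1015/6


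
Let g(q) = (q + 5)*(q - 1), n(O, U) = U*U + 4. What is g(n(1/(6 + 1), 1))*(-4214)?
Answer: -168560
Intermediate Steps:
n(O, U) = 4 + U² (n(O, U) = U² + 4 = 4 + U²)
g(q) = (-1 + q)*(5 + q) (g(q) = (5 + q)*(-1 + q) = (-1 + q)*(5 + q))
g(n(1/(6 + 1), 1))*(-4214) = (-5 + (4 + 1²)² + 4*(4 + 1²))*(-4214) = (-5 + (4 + 1)² + 4*(4 + 1))*(-4214) = (-5 + 5² + 4*5)*(-4214) = (-5 + 25 + 20)*(-4214) = 40*(-4214) = -168560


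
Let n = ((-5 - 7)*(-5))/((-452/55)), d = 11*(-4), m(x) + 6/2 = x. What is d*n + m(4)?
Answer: 36413/113 ≈ 322.24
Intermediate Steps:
m(x) = -3 + x
d = -44
n = -825/113 (n = (-12*(-5))/((-452*1/55)) = 60/(-452/55) = 60*(-55/452) = -825/113 ≈ -7.3009)
d*n + m(4) = -44*(-825/113) + (-3 + 4) = 36300/113 + 1 = 36413/113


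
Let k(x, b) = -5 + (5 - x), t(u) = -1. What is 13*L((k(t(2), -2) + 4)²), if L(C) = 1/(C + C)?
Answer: 13/50 ≈ 0.26000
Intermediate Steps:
k(x, b) = -x
L(C) = 1/(2*C)
13*L((k(t(2), -2) + 4)²) = 13*(1/(2*((-1*(-1) + 4)²))) = 13*(1/(2*((1 + 4)²))) = 13*(1/(2*(5²))) = 13*((½)/25) = 13*((½)*(1/25)) = 13*(1/50) = 13/50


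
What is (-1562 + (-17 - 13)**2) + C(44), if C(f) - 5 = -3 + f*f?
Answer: 1276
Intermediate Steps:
C(f) = 2 + f**2 (C(f) = 5 + (-3 + f*f) = 5 + (-3 + f**2) = 2 + f**2)
(-1562 + (-17 - 13)**2) + C(44) = (-1562 + (-17 - 13)**2) + (2 + 44**2) = (-1562 + (-30)**2) + (2 + 1936) = (-1562 + 900) + 1938 = -662 + 1938 = 1276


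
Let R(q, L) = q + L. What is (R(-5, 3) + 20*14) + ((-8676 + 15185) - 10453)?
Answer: -3666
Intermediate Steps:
R(q, L) = L + q
(R(-5, 3) + 20*14) + ((-8676 + 15185) - 10453) = ((3 - 5) + 20*14) + ((-8676 + 15185) - 10453) = (-2 + 280) + (6509 - 10453) = 278 - 3944 = -3666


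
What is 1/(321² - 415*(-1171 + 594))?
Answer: 1/342496 ≈ 2.9197e-6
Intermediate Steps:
1/(321² - 415*(-1171 + 594)) = 1/(103041 - 415*(-577)) = 1/(103041 + 239455) = 1/342496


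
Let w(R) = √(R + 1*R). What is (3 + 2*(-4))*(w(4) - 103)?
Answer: 515 - 10*√2 ≈ 500.86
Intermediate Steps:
w(R) = √2*√R (w(R) = √(R + R) = √(2*R) = √2*√R)
(3 + 2*(-4))*(w(4) - 103) = (3 + 2*(-4))*(√2*√4 - 103) = (3 - 8)*(√2*2 - 103) = -5*(2*√2 - 103) = -5*(-103 + 2*√2) = 515 - 10*√2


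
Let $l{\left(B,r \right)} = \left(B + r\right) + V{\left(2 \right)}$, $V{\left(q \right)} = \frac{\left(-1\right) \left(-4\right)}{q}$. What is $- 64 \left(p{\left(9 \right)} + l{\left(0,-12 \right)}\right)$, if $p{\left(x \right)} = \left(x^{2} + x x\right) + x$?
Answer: $-10304$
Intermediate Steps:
$V{\left(q \right)} = \frac{4}{q}$
$p{\left(x \right)} = x + 2 x^{2}$ ($p{\left(x \right)} = \left(x^{2} + x^{2}\right) + x = 2 x^{2} + x = x + 2 x^{2}$)
$l{\left(B,r \right)} = 2 + B + r$ ($l{\left(B,r \right)} = \left(B + r\right) + \frac{4}{2} = \left(B + r\right) + 4 \cdot \frac{1}{2} = \left(B + r\right) + 2 = 2 + B + r$)
$- 64 \left(p{\left(9 \right)} + l{\left(0,-12 \right)}\right) = - 64 \left(9 \left(1 + 2 \cdot 9\right) + \left(2 + 0 - 12\right)\right) = - 64 \left(9 \left(1 + 18\right) - 10\right) = - 64 \left(9 \cdot 19 - 10\right) = - 64 \left(171 - 10\right) = \left(-64\right) 161 = -10304$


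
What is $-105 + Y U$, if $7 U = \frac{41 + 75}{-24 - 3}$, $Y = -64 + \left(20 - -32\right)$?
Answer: $- \frac{6151}{63} \approx -97.635$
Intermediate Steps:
$Y = -12$ ($Y = -64 + \left(20 + 32\right) = -64 + 52 = -12$)
$U = - \frac{116}{189}$ ($U = \frac{\left(41 + 75\right) \frac{1}{-24 - 3}}{7} = \frac{116 \frac{1}{-27}}{7} = \frac{116 \left(- \frac{1}{27}\right)}{7} = \frac{1}{7} \left(- \frac{116}{27}\right) = - \frac{116}{189} \approx -0.61376$)
$-105 + Y U = -105 - - \frac{464}{63} = -105 + \frac{464}{63} = - \frac{6151}{63}$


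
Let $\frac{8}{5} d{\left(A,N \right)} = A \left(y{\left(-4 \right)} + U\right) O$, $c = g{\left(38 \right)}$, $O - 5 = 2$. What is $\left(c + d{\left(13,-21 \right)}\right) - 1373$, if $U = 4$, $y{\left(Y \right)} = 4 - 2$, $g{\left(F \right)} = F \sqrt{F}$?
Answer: $- \frac{4127}{4} + 38 \sqrt{38} \approx -797.5$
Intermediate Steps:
$O = 7$ ($O = 5 + 2 = 7$)
$g{\left(F \right)} = F^{\frac{3}{2}}$
$y{\left(Y \right)} = 2$
$c = 38 \sqrt{38}$ ($c = 38^{\frac{3}{2}} = 38 \sqrt{38} \approx 234.25$)
$d{\left(A,N \right)} = \frac{105 A}{4}$ ($d{\left(A,N \right)} = \frac{5 A \left(2 + 4\right) 7}{8} = \frac{5 A 6 \cdot 7}{8} = \frac{5 \cdot 6 A 7}{8} = \frac{5 \cdot 42 A}{8} = \frac{105 A}{4}$)
$\left(c + d{\left(13,-21 \right)}\right) - 1373 = \left(38 \sqrt{38} + \frac{105}{4} \cdot 13\right) - 1373 = \left(38 \sqrt{38} + \frac{1365}{4}\right) - 1373 = \left(\frac{1365}{4} + 38 \sqrt{38}\right) - 1373 = - \frac{4127}{4} + 38 \sqrt{38}$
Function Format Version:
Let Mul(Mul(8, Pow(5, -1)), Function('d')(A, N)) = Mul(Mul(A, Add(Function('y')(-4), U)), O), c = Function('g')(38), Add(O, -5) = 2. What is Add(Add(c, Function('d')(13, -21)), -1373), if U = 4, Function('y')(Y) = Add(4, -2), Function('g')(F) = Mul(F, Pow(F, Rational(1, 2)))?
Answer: Add(Rational(-4127, 4), Mul(38, Pow(38, Rational(1, 2)))) ≈ -797.50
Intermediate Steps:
O = 7 (O = Add(5, 2) = 7)
Function('g')(F) = Pow(F, Rational(3, 2))
Function('y')(Y) = 2
c = Mul(38, Pow(38, Rational(1, 2))) (c = Pow(38, Rational(3, 2)) = Mul(38, Pow(38, Rational(1, 2))) ≈ 234.25)
Function('d')(A, N) = Mul(Rational(105, 4), A) (Function('d')(A, N) = Mul(Rational(5, 8), Mul(Mul(A, Add(2, 4)), 7)) = Mul(Rational(5, 8), Mul(Mul(A, 6), 7)) = Mul(Rational(5, 8), Mul(Mul(6, A), 7)) = Mul(Rational(5, 8), Mul(42, A)) = Mul(Rational(105, 4), A))
Add(Add(c, Function('d')(13, -21)), -1373) = Add(Add(Mul(38, Pow(38, Rational(1, 2))), Mul(Rational(105, 4), 13)), -1373) = Add(Add(Mul(38, Pow(38, Rational(1, 2))), Rational(1365, 4)), -1373) = Add(Add(Rational(1365, 4), Mul(38, Pow(38, Rational(1, 2)))), -1373) = Add(Rational(-4127, 4), Mul(38, Pow(38, Rational(1, 2))))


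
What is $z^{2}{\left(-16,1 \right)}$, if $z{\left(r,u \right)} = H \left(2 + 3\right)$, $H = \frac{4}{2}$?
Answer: $100$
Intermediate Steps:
$H = 2$ ($H = 4 \cdot \frac{1}{2} = 2$)
$z{\left(r,u \right)} = 10$ ($z{\left(r,u \right)} = 2 \left(2 + 3\right) = 2 \cdot 5 = 10$)
$z^{2}{\left(-16,1 \right)} = 10^{2} = 100$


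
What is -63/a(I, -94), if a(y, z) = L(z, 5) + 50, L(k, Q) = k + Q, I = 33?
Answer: 21/13 ≈ 1.6154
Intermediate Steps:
L(k, Q) = Q + k
a(y, z) = 55 + z (a(y, z) = (5 + z) + 50 = 55 + z)
-63/a(I, -94) = -63/(55 - 94) = -63/(-39) = -63*(-1/39) = 21/13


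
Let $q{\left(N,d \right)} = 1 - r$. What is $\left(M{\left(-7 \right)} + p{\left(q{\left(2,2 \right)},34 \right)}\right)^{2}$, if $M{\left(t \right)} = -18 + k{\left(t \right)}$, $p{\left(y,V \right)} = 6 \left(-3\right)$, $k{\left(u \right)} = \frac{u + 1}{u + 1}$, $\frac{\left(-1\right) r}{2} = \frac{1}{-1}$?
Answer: $1225$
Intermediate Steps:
$r = 2$ ($r = - \frac{2}{-1} = \left(-2\right) \left(-1\right) = 2$)
$k{\left(u \right)} = 1$ ($k{\left(u \right)} = \frac{1 + u}{1 + u} = 1$)
$q{\left(N,d \right)} = -1$ ($q{\left(N,d \right)} = 1 - 2 = -1$)
$p{\left(y,V \right)} = -18$
$M{\left(t \right)} = -17$ ($M{\left(t \right)} = -18 + 1 = -17$)
$\left(M{\left(-7 \right)} + p{\left(q{\left(2,2 \right)},34 \right)}\right)^{2} = \left(-17 - 18\right)^{2} = \left(-35\right)^{2} = 1225$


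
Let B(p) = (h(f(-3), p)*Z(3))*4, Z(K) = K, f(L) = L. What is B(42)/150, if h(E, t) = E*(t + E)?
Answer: -234/25 ≈ -9.3600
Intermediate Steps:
h(E, t) = E*(E + t)
B(p) = 108 - 36*p (B(p) = (-3*(-3 + p)*3)*4 = ((9 - 3*p)*3)*4 = (27 - 9*p)*4 = 108 - 36*p)
B(42)/150 = (108 - 36*42)/150 = (108 - 1512)/150 = (1/150)*(-1404) = -234/25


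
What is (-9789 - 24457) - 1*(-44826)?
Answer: 10580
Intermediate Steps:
(-9789 - 24457) - 1*(-44826) = -34246 + 44826 = 10580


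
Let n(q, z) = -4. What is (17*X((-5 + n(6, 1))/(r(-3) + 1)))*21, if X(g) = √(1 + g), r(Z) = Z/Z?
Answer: 357*I*√14/2 ≈ 667.89*I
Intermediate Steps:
r(Z) = 1
(17*X((-5 + n(6, 1))/(r(-3) + 1)))*21 = (17*√(1 + (-5 - 4)/(1 + 1)))*21 = (17*√(1 - 9/2))*21 = (17*√(-7/2))*21 = (17*(I*√14/2))*21 = (17*I*√14/2)*21 = 357*I*√14/2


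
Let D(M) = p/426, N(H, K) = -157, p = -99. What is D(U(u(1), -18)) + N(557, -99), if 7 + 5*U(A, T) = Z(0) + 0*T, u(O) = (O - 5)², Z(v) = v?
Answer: -22327/142 ≈ -157.23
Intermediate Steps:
u(O) = (-5 + O)²
U(A, T) = -7/5 (U(A, T) = -7/5 + (0 + 0*T)/5 = -7/5 + (0 + 0)/5 = -7/5 + (⅕)*0 = -7/5 + 0 = -7/5)
D(M) = -33/142 (D(M) = -99/426 = -99*1/426 = -33/142)
D(U(u(1), -18)) + N(557, -99) = -33/142 - 157 = -22327/142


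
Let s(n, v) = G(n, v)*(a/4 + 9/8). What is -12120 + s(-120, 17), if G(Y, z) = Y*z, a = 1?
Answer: -14925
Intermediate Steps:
s(n, v) = 11*n*v/8 (s(n, v) = (n*v)*(1/4 + 9/8) = (n*v)*(11/8) = 11*n*v/8)
-12120 + s(-120, 17) = -12120 + (11/8)*(-120)*17 = -12120 - 2805 = -14925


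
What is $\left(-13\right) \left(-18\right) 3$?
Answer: $702$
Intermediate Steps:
$\left(-13\right) \left(-18\right) 3 = 234 \cdot 3 = 702$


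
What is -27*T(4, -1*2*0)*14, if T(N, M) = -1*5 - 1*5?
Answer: 3780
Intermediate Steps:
T(N, M) = -10 (T(N, M) = -5 - 5 = -10)
-27*T(4, -1*2*0)*14 = -27*(-10)*14 = 270*14 = 3780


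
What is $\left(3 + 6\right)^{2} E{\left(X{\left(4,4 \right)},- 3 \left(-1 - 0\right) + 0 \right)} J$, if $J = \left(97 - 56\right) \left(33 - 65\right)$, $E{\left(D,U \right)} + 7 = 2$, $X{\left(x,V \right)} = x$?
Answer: $531360$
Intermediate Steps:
$E{\left(D,U \right)} = -5$ ($E{\left(D,U \right)} = -7 + 2 = -5$)
$J = -1312$ ($J = 41 \left(-32\right) = -1312$)
$\left(3 + 6\right)^{2} E{\left(X{\left(4,4 \right)},- 3 \left(-1 - 0\right) + 0 \right)} J = \left(3 + 6\right)^{2} \left(-5\right) \left(-1312\right) = 9^{2} \left(-5\right) \left(-1312\right) = 81 \left(-5\right) \left(-1312\right) = \left(-405\right) \left(-1312\right) = 531360$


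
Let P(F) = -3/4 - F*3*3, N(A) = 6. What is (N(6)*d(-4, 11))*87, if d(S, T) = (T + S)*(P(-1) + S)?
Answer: 31059/2 ≈ 15530.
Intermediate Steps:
P(F) = -¾ - 9*F (P(F) = -3*¼ - 3*F*3 = -¾ - 9*F)
d(S, T) = (33/4 + S)*(S + T) (d(S, T) = (T + S)*((-¾ - 9*(-1)) + S) = (S + T)*((-¾ + 9) + S) = (S + T)*(33/4 + S) = (33/4 + S)*(S + T))
(N(6)*d(-4, 11))*87 = (6*((-4)² + (33/4)*(-4) + (33/4)*11 - 4*11))*87 = (6*(16 - 33 + 363/4 - 44))*87 = (6*(119/4))*87 = (357/2)*87 = 31059/2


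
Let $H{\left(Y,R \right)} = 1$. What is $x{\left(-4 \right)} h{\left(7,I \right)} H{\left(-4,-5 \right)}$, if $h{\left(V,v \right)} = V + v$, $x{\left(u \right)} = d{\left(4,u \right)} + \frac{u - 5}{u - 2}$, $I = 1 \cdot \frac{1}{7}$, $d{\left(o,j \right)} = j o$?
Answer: $- \frac{725}{7} \approx -103.57$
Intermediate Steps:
$I = \frac{1}{7}$ ($I = 1 \cdot \frac{1}{7} = \frac{1}{7} \approx 0.14286$)
$x{\left(u \right)} = 4 u + \frac{-5 + u}{-2 + u}$ ($x{\left(u \right)} = u 4 + \frac{u - 5}{u - 2} = 4 u + \frac{-5 + u}{-2 + u}$)
$x{\left(-4 \right)} h{\left(7,I \right)} H{\left(-4,-5 \right)} = \frac{-5 - -28 + 4 \left(-4\right)^{2}}{-2 - 4} \left(7 + \frac{1}{7}\right) 1 = \frac{-5 + 28 + 4 \cdot 16}{-6} \cdot \frac{50}{7} \cdot 1 = - \frac{-5 + 28 + 64}{6} \cdot \frac{50}{7} \cdot 1 = \left(- \frac{1}{6}\right) 87 \cdot \frac{50}{7} \cdot 1 = \left(- \frac{29}{2}\right) \frac{50}{7} \cdot 1 = \left(- \frac{725}{7}\right) 1 = - \frac{725}{7}$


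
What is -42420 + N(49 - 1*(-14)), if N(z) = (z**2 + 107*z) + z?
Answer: -31647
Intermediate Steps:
N(z) = z**2 + 108*z
-42420 + N(49 - 1*(-14)) = -42420 + (49 - 1*(-14))*(108 + (49 - 1*(-14))) = -42420 + (49 + 14)*(108 + (49 + 14)) = -42420 + 63*(108 + 63) = -42420 + 63*171 = -42420 + 10773 = -31647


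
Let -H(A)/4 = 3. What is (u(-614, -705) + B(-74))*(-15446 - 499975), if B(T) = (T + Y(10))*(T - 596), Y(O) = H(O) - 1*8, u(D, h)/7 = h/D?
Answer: -19933729354755/614 ≈ -3.2465e+10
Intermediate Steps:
u(D, h) = 7*h/D (u(D, h) = 7*(h/D) = 7*h/D)
H(A) = -12 (H(A) = -4*3 = -12)
Y(O) = -20 (Y(O) = -12 - 1*8 = -12 - 8 = -20)
B(T) = (-596 + T)*(-20 + T) (B(T) = (T - 20)*(T - 596) = (-20 + T)*(-596 + T) = (-596 + T)*(-20 + T))
(u(-614, -705) + B(-74))*(-15446 - 499975) = (7*(-705)/(-614) + (11920 + (-74)² - 616*(-74)))*(-15446 - 499975) = (7*(-705)*(-1/614) + (11920 + 5476 + 45584))*(-515421) = (4935/614 + 62980)*(-515421) = (38674655/614)*(-515421) = -19933729354755/614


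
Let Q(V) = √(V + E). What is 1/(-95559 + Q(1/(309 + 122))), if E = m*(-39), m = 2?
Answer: -41185929/3935686222928 - I*√14488927/3935686222928 ≈ -1.0465e-5 - 9.6716e-10*I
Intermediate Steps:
E = -78 (E = 2*(-39) = -78)
Q(V) = √(-78 + V) (Q(V) = √(V - 78) = √(-78 + V))
1/(-95559 + Q(1/(309 + 122))) = 1/(-95559 + √(-78 + 1/(309 + 122))) = 1/(-95559 + √(-78 + 1/431)) = 1/(-95559 + √(-33617/431)) = 1/(-95559 + I*√14488927/431)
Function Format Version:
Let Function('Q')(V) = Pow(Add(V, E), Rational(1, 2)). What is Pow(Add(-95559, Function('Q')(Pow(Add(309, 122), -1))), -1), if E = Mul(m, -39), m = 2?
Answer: Add(Rational(-41185929, 3935686222928), Mul(Rational(-1, 3935686222928), I, Pow(14488927, Rational(1, 2)))) ≈ Add(-1.0465e-5, Mul(-9.6716e-10, I))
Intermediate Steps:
E = -78 (E = Mul(2, -39) = -78)
Function('Q')(V) = Pow(Add(-78, V), Rational(1, 2)) (Function('Q')(V) = Pow(Add(V, -78), Rational(1, 2)) = Pow(Add(-78, V), Rational(1, 2)))
Pow(Add(-95559, Function('Q')(Pow(Add(309, 122), -1))), -1) = Pow(Add(-95559, Pow(Add(-78, Pow(Add(309, 122), -1)), Rational(1, 2))), -1) = Pow(Add(-95559, Pow(Add(-78, Pow(431, -1)), Rational(1, 2))), -1) = Pow(Add(-95559, Pow(Add(-78, Rational(1, 431)), Rational(1, 2))), -1) = Pow(Add(-95559, Pow(Rational(-33617, 431), Rational(1, 2))), -1) = Pow(Add(-95559, Mul(Rational(1, 431), I, Pow(14488927, Rational(1, 2)))), -1)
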